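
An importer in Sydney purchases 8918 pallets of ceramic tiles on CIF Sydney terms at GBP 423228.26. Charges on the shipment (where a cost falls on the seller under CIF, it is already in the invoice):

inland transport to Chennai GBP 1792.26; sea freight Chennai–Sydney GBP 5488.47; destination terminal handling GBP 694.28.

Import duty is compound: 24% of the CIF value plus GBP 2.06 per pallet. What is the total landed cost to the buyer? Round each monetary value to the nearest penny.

CIF: the seller pays costs through ocean freight and marine insurance to the destination port.
Already in the invoice (seller's account under CIF): inland to port, freight — exclude.
The CIF price already equals the CIF value: 423228.26
Ad valorem component: 423228.26 × 24% = 101574.78
Specific component: 8918 × 2.06 = 18371.08
Import duty = 101574.78 + 18371.08 = 119945.86
Buyer bears: destination terminal 694.28 + duty 119945.86 = 120640.14
Landed cost = invoice 423228.26 + 120640.14 = 543868.40

Total landed cost: GBP 543868.40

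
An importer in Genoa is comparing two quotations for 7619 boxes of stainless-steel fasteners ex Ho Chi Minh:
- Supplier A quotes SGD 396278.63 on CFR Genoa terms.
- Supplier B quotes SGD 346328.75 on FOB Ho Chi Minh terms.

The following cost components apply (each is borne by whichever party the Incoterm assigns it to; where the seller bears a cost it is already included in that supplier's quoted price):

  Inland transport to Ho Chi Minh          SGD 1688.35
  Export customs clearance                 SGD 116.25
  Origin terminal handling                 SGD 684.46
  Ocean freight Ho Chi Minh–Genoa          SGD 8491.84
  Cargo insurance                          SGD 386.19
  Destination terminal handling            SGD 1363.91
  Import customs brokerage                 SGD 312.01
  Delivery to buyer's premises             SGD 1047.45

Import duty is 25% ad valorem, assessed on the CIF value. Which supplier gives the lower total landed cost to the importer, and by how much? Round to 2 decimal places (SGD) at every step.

Supplier B is cheaper by SGD 51822.55

Supplier A (CFR):
CIF value = CFR price + insurance = 396278.63 + 386.19 = 396664.82
Import duty = 396664.82 × 25% = 99166.21
Buyer bears (A): 386.19 + 1363.91 + 312.01 + 1047.45 = 3109.56
Landed cost (A) = invoice 396278.63 + 3109.56 + duty 99166.21 = 498554.40
Supplier B (FOB):
CIF value = FOB price + freight + insurance = 346328.75 + 8491.84 + 386.19 = 355206.78
Import duty = 355206.78 × 25% = 88801.70
Buyer bears (B): 8491.84 + 386.19 + 1363.91 + 312.01 + 1047.45 = 11601.40
Landed cost (B) = invoice 346328.75 + 11601.40 + duty 88801.70 = 446731.85
Difference = |498554.40 − 446731.85| = 51822.55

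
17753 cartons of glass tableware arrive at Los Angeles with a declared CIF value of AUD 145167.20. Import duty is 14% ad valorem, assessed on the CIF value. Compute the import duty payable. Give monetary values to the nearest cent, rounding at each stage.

Import duty = 145167.20 × 14% = 20323.41

Import duty: AUD 20323.41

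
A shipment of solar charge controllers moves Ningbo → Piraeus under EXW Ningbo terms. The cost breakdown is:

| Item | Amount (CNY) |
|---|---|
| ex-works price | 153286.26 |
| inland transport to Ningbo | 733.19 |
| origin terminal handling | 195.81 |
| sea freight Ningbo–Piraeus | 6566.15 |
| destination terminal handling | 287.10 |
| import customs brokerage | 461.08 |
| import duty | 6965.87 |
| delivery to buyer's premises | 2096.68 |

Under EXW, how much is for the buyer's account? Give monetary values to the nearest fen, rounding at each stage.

EXW: the seller makes goods available at their premises; the buyer bears all onward costs.
Seller's account: goods 153286.26 = 153286.26
Buyer's account: inland to port 733.19 + origin terminal 195.81 + freight 6566.15 + destination terminal 287.10 + brokerage 461.08 + duty 6965.87 + delivery 2096.68 = 17305.88

Buyer's account: CNY 17305.88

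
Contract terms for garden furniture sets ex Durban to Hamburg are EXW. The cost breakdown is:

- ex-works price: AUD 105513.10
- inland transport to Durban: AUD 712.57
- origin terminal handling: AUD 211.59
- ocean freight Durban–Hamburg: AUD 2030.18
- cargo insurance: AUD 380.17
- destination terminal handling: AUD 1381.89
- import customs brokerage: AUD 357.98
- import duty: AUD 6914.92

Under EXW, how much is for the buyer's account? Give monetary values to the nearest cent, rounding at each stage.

EXW: the seller makes goods available at their premises; the buyer bears all onward costs.
Seller's account: goods 105513.10 = 105513.10
Buyer's account: inland to port 712.57 + origin terminal 211.59 + freight 2030.18 + insurance 380.17 + destination terminal 1381.89 + brokerage 357.98 + duty 6914.92 = 11989.30

Buyer's account: AUD 11989.30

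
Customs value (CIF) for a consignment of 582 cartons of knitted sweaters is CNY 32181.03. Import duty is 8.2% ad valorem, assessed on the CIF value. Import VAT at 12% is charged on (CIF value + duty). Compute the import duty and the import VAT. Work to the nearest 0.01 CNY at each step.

Import duty: CNY 2638.84; import VAT: CNY 4178.38

Import duty = 32181.03 × 8.2% = 2638.84
VAT base = CIF + duty = 32181.03 + 2638.84 = 34819.87
Import VAT = 34819.87 × 12% = 4178.38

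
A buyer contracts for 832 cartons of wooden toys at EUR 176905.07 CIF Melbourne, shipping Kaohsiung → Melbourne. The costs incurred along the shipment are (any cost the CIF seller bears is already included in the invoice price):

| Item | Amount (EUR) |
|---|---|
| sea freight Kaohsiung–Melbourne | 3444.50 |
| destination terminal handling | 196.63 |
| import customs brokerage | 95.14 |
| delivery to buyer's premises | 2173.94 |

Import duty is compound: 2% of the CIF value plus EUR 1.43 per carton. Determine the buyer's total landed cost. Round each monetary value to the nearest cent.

CIF: the seller pays costs through ocean freight and marine insurance to the destination port.
Already in the invoice (seller's account under CIF): freight — exclude.
The CIF price already equals the CIF value: 176905.07
Ad valorem component: 176905.07 × 2% = 3538.10
Specific component: 832 × 1.43 = 1189.76
Import duty = 3538.10 + 1189.76 = 4727.86
Buyer bears: destination terminal 196.63 + brokerage 95.14 + delivery 2173.94 + duty 4727.86 = 7193.57
Landed cost = invoice 176905.07 + 7193.57 = 184098.64

Total landed cost: EUR 184098.64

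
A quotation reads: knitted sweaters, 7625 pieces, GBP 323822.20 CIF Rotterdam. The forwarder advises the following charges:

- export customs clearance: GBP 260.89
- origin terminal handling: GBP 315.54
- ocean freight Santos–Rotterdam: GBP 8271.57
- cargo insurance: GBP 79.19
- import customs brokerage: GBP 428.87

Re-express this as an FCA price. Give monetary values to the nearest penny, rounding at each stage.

FCA price: GBP 315155.90

Not relevant to the conversion: export clearance — on the seller under both CIF and FCA; already in the CIF price and stays in the FCA price. brokerage — on the buyer under both terms; not part of either seller's price.
From CIF to FCA, the seller no longer bears: origin terminal, freight, insurance.
FCA price = 323822.20 − 315.54 − 8271.57 − 79.19 = 315155.90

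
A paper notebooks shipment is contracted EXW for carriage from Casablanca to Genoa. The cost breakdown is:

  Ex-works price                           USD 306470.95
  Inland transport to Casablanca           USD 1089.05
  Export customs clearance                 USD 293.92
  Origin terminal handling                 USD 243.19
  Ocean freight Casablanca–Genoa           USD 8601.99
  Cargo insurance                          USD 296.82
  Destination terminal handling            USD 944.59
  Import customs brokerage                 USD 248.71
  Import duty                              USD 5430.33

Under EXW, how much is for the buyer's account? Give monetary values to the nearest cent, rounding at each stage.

EXW: the seller makes goods available at their premises; the buyer bears all onward costs.
Seller's account: goods 306470.95 = 306470.95
Buyer's account: inland to port 1089.05 + export clearance 293.92 + origin terminal 243.19 + freight 8601.99 + insurance 296.82 + destination terminal 944.59 + brokerage 248.71 + duty 5430.33 = 17148.60

Buyer's account: USD 17148.60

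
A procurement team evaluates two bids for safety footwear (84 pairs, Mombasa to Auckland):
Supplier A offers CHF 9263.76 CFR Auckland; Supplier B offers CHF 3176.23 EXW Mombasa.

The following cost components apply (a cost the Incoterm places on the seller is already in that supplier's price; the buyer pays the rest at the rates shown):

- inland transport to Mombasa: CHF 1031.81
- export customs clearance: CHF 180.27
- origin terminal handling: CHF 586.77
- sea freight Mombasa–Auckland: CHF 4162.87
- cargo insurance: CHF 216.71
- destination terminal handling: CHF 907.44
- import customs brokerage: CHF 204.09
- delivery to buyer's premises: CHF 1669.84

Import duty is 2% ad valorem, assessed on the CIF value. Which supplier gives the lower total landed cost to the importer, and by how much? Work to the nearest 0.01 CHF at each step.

Supplier B is cheaper by CHF 128.33

Supplier A (CFR):
CIF value = CFR price + insurance = 9263.76 + 216.71 = 9480.47
Import duty = 9480.47 × 2% = 189.61
Buyer bears (A): 216.71 + 907.44 + 204.09 + 1669.84 = 2998.08
Landed cost (A) = invoice 9263.76 + 2998.08 + duty 189.61 = 12451.45
Supplier B (EXW):
CIF value = EXW price + inland to port + export clearance + origin terminal + freight + insurance = 3176.23 + 1031.81 + 180.27 + 586.77 + 4162.87 + 216.71 = 9354.66
Import duty = 9354.66 × 2% = 187.09
Buyer bears (B): 1031.81 + 180.27 + 586.77 + 4162.87 + 216.71 + 907.44 + 204.09 + 1669.84 = 8959.80
Landed cost (B) = invoice 3176.23 + 8959.80 + duty 187.09 = 12323.12
Difference = |12451.45 − 12323.12| = 128.33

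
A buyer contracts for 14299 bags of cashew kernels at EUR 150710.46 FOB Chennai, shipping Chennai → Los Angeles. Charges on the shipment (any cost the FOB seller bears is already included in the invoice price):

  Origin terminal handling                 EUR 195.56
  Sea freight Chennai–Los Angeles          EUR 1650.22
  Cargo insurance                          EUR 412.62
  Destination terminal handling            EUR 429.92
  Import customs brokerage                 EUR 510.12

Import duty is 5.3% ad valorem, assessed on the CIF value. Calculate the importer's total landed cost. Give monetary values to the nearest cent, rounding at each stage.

FOB: the seller bears costs until goods are on board at the origin port; the buyer bears freight, insurance and all costs thereafter.
Already in the invoice (seller's account under FOB): origin terminal — exclude.
CIF value = FOB price + freight + insurance = 150710.46 + 1650.22 + 412.62 = 152773.30
Import duty = 152773.30 × 5.3% = 8096.98
Buyer bears: freight 1650.22 + insurance 412.62 + destination terminal 429.92 + brokerage 510.12 + duty 8096.98 = 11099.86
Landed cost = invoice 150710.46 + 11099.86 = 161810.32

Total landed cost: EUR 161810.32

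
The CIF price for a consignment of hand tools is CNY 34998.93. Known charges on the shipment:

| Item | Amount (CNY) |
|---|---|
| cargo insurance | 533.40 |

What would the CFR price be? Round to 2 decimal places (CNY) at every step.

From CIF to CFR, the seller no longer bears: insurance.
CFR price = 34998.93 − 533.40 = 34465.53

CFR price: CNY 34465.53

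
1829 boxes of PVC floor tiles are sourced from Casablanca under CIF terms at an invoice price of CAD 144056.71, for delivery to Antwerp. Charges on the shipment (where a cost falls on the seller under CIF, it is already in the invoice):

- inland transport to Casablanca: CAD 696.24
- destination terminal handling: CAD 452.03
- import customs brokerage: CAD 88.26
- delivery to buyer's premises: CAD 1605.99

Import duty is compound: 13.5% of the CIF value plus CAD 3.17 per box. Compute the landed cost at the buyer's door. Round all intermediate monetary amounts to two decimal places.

CIF: the seller pays costs through ocean freight and marine insurance to the destination port.
Already in the invoice (seller's account under CIF): inland to port — exclude.
The CIF price already equals the CIF value: 144056.71
Ad valorem component: 144056.71 × 13.5% = 19447.66
Specific component: 1829 × 3.17 = 5797.93
Import duty = 19447.66 + 5797.93 = 25245.59
Buyer bears: destination terminal 452.03 + brokerage 88.26 + delivery 1605.99 + duty 25245.59 = 27391.87
Landed cost = invoice 144056.71 + 27391.87 = 171448.58

Total landed cost: CAD 171448.58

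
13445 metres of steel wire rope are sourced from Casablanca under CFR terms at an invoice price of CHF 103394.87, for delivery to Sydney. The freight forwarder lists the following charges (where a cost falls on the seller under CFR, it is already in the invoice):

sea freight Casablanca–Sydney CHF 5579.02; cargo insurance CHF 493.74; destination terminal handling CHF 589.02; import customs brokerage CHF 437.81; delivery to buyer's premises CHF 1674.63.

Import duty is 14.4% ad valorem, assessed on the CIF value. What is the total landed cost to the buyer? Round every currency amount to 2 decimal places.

Total landed cost: CHF 121550.03

CFR: the seller pays costs through ocean freight to the destination port, but not insurance.
Already in the invoice (seller's account under CFR): freight — exclude.
CIF value = CFR price + insurance = 103394.87 + 493.74 = 103888.61
Import duty = 103888.61 × 14.4% = 14959.96
Buyer bears: insurance 493.74 + destination terminal 589.02 + brokerage 437.81 + delivery 1674.63 + duty 14959.96 = 18155.16
Landed cost = invoice 103394.87 + 18155.16 = 121550.03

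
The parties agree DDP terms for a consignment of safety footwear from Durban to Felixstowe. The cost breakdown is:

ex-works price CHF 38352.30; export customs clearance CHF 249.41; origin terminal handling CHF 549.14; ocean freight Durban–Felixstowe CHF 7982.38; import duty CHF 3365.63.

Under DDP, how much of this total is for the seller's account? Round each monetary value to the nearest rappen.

Seller's account: CHF 50498.86

DDP: the seller bears all costs including import duty.
Seller's account: goods 38352.30 + export clearance 249.41 + origin terminal 549.14 + freight 7982.38 + duty 3365.63 = 50498.86
Buyer's account: 0.00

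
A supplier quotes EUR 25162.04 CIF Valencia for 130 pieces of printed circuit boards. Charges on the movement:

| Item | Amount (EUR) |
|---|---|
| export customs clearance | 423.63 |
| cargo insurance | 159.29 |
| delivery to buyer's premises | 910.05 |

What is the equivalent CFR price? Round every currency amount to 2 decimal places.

Not relevant to the conversion: export clearance — on the seller under both CIF and CFR; already in the CIF price and stays in the CFR price. delivery — on the buyer under both terms; not part of either seller's price.
From CIF to CFR, the seller no longer bears: insurance.
CFR price = 25162.04 − 159.29 = 25002.75

CFR price: EUR 25002.75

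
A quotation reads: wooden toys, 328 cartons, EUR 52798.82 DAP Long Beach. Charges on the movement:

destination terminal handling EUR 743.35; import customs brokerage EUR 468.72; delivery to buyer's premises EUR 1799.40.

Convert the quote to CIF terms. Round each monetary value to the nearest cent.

CIF price: EUR 50256.07

Not relevant to the conversion: brokerage — on the buyer under both terms; not part of either seller's price.
From DAP to CIF, the seller no longer bears: destination terminal, delivery.
CIF price = 52798.82 − 743.35 − 1799.40 = 50256.07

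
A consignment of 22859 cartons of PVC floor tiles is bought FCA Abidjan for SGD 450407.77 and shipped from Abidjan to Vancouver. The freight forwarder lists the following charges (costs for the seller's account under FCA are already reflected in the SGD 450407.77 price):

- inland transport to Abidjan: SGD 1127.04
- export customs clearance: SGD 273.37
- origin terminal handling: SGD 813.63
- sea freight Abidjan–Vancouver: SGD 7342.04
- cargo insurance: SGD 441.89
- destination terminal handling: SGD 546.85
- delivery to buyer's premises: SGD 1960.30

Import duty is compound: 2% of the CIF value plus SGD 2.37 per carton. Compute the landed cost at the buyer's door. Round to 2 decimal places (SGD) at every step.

Total landed cost: SGD 524868.42

FCA: the seller delivers export-cleared goods to the carrier; the buyer bears costs from that point.
Already in the invoice (seller's account under FCA): inland to port, export clearance — exclude.
CIF value = FCA price + origin terminal + freight + insurance = 450407.77 + 813.63 + 7342.04 + 441.89 = 459005.33
Ad valorem component: 459005.33 × 2% = 9180.11
Specific component: 22859 × 2.37 = 54175.83
Import duty = 9180.11 + 54175.83 = 63355.94
Buyer bears: origin terminal 813.63 + freight 7342.04 + insurance 441.89 + destination terminal 546.85 + delivery 1960.30 + duty 63355.94 = 74460.65
Landed cost = invoice 450407.77 + 74460.65 = 524868.42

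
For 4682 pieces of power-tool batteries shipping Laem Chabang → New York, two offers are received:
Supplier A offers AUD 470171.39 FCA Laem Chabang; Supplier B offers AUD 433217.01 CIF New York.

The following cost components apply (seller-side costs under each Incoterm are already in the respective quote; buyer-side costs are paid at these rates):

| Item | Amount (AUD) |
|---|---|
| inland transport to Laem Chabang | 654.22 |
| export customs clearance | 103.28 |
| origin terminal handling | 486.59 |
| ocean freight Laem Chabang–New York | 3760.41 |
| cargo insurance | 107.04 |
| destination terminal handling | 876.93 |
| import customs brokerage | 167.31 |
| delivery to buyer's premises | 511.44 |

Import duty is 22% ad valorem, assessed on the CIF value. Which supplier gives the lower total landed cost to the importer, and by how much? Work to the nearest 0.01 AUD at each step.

Supplier B is cheaper by AUD 50396.27

Supplier A (FCA):
CIF value = FCA price + origin terminal + freight + insurance = 470171.39 + 486.59 + 3760.41 + 107.04 = 474525.43
Import duty = 474525.43 × 22% = 104395.59
Buyer bears (A): 486.59 + 3760.41 + 107.04 + 876.93 + 167.31 + 511.44 = 5909.72
Landed cost (A) = invoice 470171.39 + 5909.72 + duty 104395.59 = 580476.70
Supplier B (CIF):
The CIF price already equals the CIF value: 433217.01
Import duty = 433217.01 × 22% = 95307.74
Buyer bears (B): 876.93 + 167.31 + 511.44 = 1555.68
Landed cost (B) = invoice 433217.01 + 1555.68 + duty 95307.74 = 530080.43
Difference = |580476.70 − 530080.43| = 50396.27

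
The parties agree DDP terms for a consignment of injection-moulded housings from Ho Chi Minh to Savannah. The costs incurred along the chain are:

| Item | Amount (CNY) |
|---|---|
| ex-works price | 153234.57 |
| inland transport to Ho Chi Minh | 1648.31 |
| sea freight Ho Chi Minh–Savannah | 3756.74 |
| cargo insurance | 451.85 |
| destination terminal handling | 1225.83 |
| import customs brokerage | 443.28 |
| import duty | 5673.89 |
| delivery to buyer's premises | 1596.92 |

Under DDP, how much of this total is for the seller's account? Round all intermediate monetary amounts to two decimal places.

DDP: the seller bears all costs including import duty.
Seller's account: goods 153234.57 + inland to port 1648.31 + freight 3756.74 + insurance 451.85 + destination terminal 1225.83 + brokerage 443.28 + duty 5673.89 + delivery 1596.92 = 168031.39
Buyer's account: 0.00

Seller's account: CNY 168031.39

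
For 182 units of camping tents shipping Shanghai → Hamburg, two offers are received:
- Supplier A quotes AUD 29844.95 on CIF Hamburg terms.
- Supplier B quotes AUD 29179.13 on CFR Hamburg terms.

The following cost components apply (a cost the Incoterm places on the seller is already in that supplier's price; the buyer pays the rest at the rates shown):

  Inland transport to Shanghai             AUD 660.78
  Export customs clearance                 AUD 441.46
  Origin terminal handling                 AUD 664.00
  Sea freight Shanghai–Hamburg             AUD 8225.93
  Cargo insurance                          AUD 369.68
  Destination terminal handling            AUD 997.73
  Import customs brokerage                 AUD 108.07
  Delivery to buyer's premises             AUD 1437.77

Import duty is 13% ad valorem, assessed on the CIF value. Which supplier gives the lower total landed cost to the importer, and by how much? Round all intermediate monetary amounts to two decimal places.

Supplier A (CIF):
The CIF price already equals the CIF value: 29844.95
Import duty = 29844.95 × 13% = 3879.84
Buyer bears (A): 997.73 + 108.07 + 1437.77 = 2543.57
Landed cost (A) = invoice 29844.95 + 2543.57 + duty 3879.84 = 36268.36
Supplier B (CFR):
CIF value = CFR price + insurance = 29179.13 + 369.68 = 29548.81
Import duty = 29548.81 × 13% = 3841.35
Buyer bears (B): 369.68 + 997.73 + 108.07 + 1437.77 = 2913.25
Landed cost (B) = invoice 29179.13 + 2913.25 + duty 3841.35 = 35933.73
Difference = |36268.36 − 35933.73| = 334.63

Supplier B is cheaper by AUD 334.63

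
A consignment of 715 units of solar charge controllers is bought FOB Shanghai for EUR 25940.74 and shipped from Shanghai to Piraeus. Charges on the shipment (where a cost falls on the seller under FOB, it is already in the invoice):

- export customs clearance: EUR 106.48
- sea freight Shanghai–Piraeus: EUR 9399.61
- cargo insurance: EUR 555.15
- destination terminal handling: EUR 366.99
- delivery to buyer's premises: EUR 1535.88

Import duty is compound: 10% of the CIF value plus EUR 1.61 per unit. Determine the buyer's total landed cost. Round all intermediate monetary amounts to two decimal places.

Total landed cost: EUR 42539.07

FOB: the seller bears costs until goods are on board at the origin port; the buyer bears freight, insurance and all costs thereafter.
Already in the invoice (seller's account under FOB): export clearance — exclude.
CIF value = FOB price + freight + insurance = 25940.74 + 9399.61 + 555.15 = 35895.50
Ad valorem component: 35895.50 × 10% = 3589.55
Specific component: 715 × 1.61 = 1151.15
Import duty = 3589.55 + 1151.15 = 4740.70
Buyer bears: freight 9399.61 + insurance 555.15 + destination terminal 366.99 + delivery 1535.88 + duty 4740.70 = 16598.33
Landed cost = invoice 25940.74 + 16598.33 = 42539.07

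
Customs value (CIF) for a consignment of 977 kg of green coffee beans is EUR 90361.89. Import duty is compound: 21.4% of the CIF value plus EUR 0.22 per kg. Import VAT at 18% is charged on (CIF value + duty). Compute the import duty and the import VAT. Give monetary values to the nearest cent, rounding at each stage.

Ad valorem component: 90361.89 × 21.4% = 19337.44
Specific component: 977 × 0.22 = 214.94
Import duty = 19337.44 + 214.94 = 19552.38
VAT base = CIF + duty = 90361.89 + 19552.38 = 109914.27
Import VAT = 109914.27 × 18% = 19784.57

Import duty: EUR 19552.38; import VAT: EUR 19784.57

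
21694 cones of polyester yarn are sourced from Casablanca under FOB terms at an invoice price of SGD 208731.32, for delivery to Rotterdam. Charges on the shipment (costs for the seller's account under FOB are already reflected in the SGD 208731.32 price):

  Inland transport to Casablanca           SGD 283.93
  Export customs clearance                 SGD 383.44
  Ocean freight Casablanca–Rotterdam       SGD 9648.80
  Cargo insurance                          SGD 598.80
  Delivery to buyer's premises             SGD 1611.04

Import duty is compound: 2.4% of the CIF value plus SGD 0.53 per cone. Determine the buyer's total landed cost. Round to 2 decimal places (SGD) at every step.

FOB: the seller bears costs until goods are on board at the origin port; the buyer bears freight, insurance and all costs thereafter.
Already in the invoice (seller's account under FOB): inland to port, export clearance — exclude.
CIF value = FOB price + freight + insurance = 208731.32 + 9648.80 + 598.80 = 218978.92
Ad valorem component: 218978.92 × 2.4% = 5255.49
Specific component: 21694 × 0.53 = 11497.82
Import duty = 5255.49 + 11497.82 = 16753.31
Buyer bears: freight 9648.80 + insurance 598.80 + delivery 1611.04 + duty 16753.31 = 28611.95
Landed cost = invoice 208731.32 + 28611.95 = 237343.27

Total landed cost: SGD 237343.27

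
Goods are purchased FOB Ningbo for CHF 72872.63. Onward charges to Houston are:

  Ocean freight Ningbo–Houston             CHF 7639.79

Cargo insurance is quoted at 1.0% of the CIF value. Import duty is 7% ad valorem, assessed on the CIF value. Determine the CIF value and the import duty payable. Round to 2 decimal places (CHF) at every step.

Let C be the CIF value. C = FOB price + freight + 1.0% × C
C − 1.0% × C = 72872.63 + 7639.79
0.99 × C = 80512.42
C = 80512.42 / 0.99 = 81325.68
Insurance premium = 1.0% × 81325.68 = 813.26
Import duty = 81325.68 × 7% = 5692.80

CIF value: CHF 81325.68; import duty: CHF 5692.80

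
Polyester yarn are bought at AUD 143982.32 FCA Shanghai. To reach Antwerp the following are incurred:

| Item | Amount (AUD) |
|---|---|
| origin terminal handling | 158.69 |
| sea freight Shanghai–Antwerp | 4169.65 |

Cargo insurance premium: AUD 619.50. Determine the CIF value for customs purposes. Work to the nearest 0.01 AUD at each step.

CIF value: AUD 148930.16

CIF = FCA price + pre-shipment costs + freight + insurance
CIF = 143982.32 + 158.69 + 4169.65 + 619.50 = 148930.16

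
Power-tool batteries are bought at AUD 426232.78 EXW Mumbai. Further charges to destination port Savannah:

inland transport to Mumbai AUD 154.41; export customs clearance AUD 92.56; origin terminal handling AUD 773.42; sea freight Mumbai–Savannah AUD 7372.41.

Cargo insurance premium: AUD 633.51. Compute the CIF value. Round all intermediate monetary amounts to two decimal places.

CIF value: AUD 435259.09

CIF = EXW price + pre-shipment costs + freight + insurance
CIF = 426232.78 + 154.41 + 92.56 + 773.42 + 7372.41 + 633.51 = 435259.09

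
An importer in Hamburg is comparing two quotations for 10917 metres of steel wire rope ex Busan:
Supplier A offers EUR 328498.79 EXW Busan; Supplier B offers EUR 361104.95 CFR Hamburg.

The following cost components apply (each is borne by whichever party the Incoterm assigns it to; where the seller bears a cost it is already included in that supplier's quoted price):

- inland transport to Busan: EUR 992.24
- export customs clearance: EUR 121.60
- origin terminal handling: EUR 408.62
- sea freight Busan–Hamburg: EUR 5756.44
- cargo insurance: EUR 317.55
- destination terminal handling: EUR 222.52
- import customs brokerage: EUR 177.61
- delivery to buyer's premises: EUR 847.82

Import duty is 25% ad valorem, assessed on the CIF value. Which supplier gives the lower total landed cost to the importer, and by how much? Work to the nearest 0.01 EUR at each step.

Supplier A is cheaper by EUR 31659.08

Supplier A (EXW):
CIF value = EXW price + inland to port + export clearance + origin terminal + freight + insurance = 328498.79 + 992.24 + 121.60 + 408.62 + 5756.44 + 317.55 = 336095.24
Import duty = 336095.24 × 25% = 84023.81
Buyer bears (A): 992.24 + 121.60 + 408.62 + 5756.44 + 317.55 + 222.52 + 177.61 + 847.82 = 8844.40
Landed cost (A) = invoice 328498.79 + 8844.40 + duty 84023.81 = 421367.00
Supplier B (CFR):
CIF value = CFR price + insurance = 361104.95 + 317.55 = 361422.50
Import duty = 361422.50 × 25% = 90355.63
Buyer bears (B): 317.55 + 222.52 + 177.61 + 847.82 = 1565.50
Landed cost (B) = invoice 361104.95 + 1565.50 + duty 90355.63 = 453026.08
Difference = |421367.00 − 453026.08| = 31659.08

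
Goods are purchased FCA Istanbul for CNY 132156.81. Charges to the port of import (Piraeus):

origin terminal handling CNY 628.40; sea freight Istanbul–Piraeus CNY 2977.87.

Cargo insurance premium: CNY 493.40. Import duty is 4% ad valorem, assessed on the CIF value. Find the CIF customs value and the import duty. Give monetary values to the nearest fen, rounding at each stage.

CIF value: CNY 136256.48; import duty: CNY 5450.26

CIF = FCA price + pre-shipment costs + freight + insurance
CIF = 132156.81 + 628.40 + 2977.87 + 493.40 = 136256.48
Import duty = 136256.48 × 4% = 5450.26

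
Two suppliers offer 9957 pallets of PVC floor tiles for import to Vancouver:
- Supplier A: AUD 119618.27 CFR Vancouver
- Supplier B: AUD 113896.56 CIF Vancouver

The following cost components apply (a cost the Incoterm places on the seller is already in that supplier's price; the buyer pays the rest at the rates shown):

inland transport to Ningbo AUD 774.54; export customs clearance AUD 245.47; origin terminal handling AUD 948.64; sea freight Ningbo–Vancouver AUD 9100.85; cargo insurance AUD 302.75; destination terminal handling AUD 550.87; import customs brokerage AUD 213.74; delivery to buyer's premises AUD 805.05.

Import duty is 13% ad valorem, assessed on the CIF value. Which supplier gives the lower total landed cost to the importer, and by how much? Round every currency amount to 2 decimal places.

Supplier A (CFR):
CIF value = CFR price + insurance = 119618.27 + 302.75 = 119921.02
Import duty = 119921.02 × 13% = 15589.73
Buyer bears (A): 302.75 + 550.87 + 213.74 + 805.05 = 1872.41
Landed cost (A) = invoice 119618.27 + 1872.41 + duty 15589.73 = 137080.41
Supplier B (CIF):
The CIF price already equals the CIF value: 113896.56
Import duty = 113896.56 × 13% = 14806.55
Buyer bears (B): 550.87 + 213.74 + 805.05 = 1569.66
Landed cost (B) = invoice 113896.56 + 1569.66 + duty 14806.55 = 130272.77
Difference = |137080.41 − 130272.77| = 6807.64

Supplier B is cheaper by AUD 6807.64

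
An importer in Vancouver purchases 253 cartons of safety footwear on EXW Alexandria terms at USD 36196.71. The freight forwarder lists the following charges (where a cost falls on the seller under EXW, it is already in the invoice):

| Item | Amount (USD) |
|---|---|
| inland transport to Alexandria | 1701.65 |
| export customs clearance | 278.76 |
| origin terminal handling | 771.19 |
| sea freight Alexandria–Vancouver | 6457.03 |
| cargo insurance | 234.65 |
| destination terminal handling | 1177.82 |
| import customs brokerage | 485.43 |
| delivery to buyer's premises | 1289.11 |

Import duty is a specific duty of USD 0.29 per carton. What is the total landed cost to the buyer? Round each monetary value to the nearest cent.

Total landed cost: USD 48665.72

EXW: the seller makes goods available at their premises; the buyer bears all onward costs.
CIF value = EXW price + inland to port + export clearance + origin terminal + freight + insurance = 36196.71 + 1701.65 + 278.76 + 771.19 + 6457.03 + 234.65 = 45639.99
Import duty = 253 × 0.29 = 73.37
Buyer bears: inland to port 1701.65 + export clearance 278.76 + origin terminal 771.19 + freight 6457.03 + insurance 234.65 + destination terminal 1177.82 + brokerage 485.43 + delivery 1289.11 + duty 73.37 = 12469.01
Landed cost = invoice 36196.71 + 12469.01 = 48665.72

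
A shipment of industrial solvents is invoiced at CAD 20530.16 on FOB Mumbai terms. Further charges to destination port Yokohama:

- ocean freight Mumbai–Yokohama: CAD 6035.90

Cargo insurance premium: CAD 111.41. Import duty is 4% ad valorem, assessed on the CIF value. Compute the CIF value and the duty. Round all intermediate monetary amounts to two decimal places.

CIF = FOB price + freight + insurance
CIF = 20530.16 + 6035.90 + 111.41 = 26677.47
Import duty = 26677.47 × 4% = 1067.10

CIF value: CAD 26677.47; import duty: CAD 1067.10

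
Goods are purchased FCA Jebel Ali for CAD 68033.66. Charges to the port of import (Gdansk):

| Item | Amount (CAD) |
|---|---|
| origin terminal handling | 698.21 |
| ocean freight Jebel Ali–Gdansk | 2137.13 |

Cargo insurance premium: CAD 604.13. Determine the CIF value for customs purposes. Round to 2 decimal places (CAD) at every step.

CIF value: CAD 71473.13

CIF = FCA price + pre-shipment costs + freight + insurance
CIF = 68033.66 + 698.21 + 2137.13 + 604.13 = 71473.13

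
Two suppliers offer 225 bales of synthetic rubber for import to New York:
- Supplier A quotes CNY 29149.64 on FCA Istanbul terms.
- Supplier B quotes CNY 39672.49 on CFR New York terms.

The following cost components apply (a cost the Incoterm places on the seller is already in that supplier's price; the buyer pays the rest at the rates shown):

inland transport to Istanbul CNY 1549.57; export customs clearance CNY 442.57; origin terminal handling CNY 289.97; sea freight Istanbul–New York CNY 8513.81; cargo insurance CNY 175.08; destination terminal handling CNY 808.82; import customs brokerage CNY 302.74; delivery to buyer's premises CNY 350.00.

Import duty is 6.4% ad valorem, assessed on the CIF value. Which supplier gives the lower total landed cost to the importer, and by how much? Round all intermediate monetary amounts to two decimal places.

Supplier A (FCA):
CIF value = FCA price + origin terminal + freight + insurance = 29149.64 + 289.97 + 8513.81 + 175.08 = 38128.50
Import duty = 38128.50 × 6.4% = 2440.22
Buyer bears (A): 289.97 + 8513.81 + 175.08 + 808.82 + 302.74 + 350.00 = 10440.42
Landed cost (A) = invoice 29149.64 + 10440.42 + duty 2440.22 = 42030.28
Supplier B (CFR):
CIF value = CFR price + insurance = 39672.49 + 175.08 = 39847.57
Import duty = 39847.57 × 6.4% = 2550.24
Buyer bears (B): 175.08 + 808.82 + 302.74 + 350.00 = 1636.64
Landed cost (B) = invoice 39672.49 + 1636.64 + duty 2550.24 = 43859.37
Difference = |42030.28 − 43859.37| = 1829.09

Supplier A is cheaper by CNY 1829.09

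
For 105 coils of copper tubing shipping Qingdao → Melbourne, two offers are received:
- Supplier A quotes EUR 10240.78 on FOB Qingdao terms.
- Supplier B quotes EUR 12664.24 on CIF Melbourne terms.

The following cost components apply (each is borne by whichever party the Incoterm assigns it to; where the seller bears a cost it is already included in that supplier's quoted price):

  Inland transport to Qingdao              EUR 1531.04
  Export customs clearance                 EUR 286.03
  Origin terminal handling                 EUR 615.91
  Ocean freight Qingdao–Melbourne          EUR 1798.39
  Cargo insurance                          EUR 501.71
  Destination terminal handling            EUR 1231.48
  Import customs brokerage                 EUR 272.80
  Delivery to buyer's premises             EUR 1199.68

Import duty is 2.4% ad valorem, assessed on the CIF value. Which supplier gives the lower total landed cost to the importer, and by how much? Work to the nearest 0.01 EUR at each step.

Supplier A (FOB):
CIF value = FOB price + freight + insurance = 10240.78 + 1798.39 + 501.71 = 12540.88
Import duty = 12540.88 × 2.4% = 300.98
Buyer bears (A): 1798.39 + 501.71 + 1231.48 + 272.80 + 1199.68 = 5004.06
Landed cost (A) = invoice 10240.78 + 5004.06 + duty 300.98 = 15545.82
Supplier B (CIF):
The CIF price already equals the CIF value: 12664.24
Import duty = 12664.24 × 2.4% = 303.94
Buyer bears (B): 1231.48 + 272.80 + 1199.68 = 2703.96
Landed cost (B) = invoice 12664.24 + 2703.96 + duty 303.94 = 15672.14
Difference = |15545.82 − 15672.14| = 126.32

Supplier A is cheaper by EUR 126.32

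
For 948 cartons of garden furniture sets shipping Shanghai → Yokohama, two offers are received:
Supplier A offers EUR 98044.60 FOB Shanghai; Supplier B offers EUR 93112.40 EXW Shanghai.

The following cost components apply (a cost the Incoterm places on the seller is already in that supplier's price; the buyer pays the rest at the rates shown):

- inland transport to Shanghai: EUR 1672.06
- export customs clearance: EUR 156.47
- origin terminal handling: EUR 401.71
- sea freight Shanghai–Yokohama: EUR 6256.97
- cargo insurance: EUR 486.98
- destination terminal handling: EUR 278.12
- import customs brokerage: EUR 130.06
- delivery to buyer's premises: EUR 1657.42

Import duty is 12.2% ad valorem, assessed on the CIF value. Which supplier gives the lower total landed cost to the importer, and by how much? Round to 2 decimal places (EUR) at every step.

Supplier B is cheaper by EUR 3031.60

Supplier A (FOB):
CIF value = FOB price + freight + insurance = 98044.60 + 6256.97 + 486.98 = 104788.55
Import duty = 104788.55 × 12.2% = 12784.20
Buyer bears (A): 6256.97 + 486.98 + 278.12 + 130.06 + 1657.42 = 8809.55
Landed cost (A) = invoice 98044.60 + 8809.55 + duty 12784.20 = 119638.35
Supplier B (EXW):
CIF value = EXW price + inland to port + export clearance + origin terminal + freight + insurance = 93112.40 + 1672.06 + 156.47 + 401.71 + 6256.97 + 486.98 = 102086.59
Import duty = 102086.59 × 12.2% = 12454.56
Buyer bears (B): 1672.06 + 156.47 + 401.71 + 6256.97 + 486.98 + 278.12 + 130.06 + 1657.42 = 11039.79
Landed cost (B) = invoice 93112.40 + 11039.79 + duty 12454.56 = 116606.75
Difference = |119638.35 − 116606.75| = 3031.60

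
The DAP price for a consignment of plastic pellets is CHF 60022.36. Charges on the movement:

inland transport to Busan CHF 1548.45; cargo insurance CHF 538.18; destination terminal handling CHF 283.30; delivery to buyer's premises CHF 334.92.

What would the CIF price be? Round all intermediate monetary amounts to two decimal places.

Not relevant to the conversion: inland to port, insurance — on the seller under both DAP and CIF; already in the DAP price and stays in the CIF price.
From DAP to CIF, the seller no longer bears: destination terminal, delivery.
CIF price = 60022.36 − 283.30 − 334.92 = 59404.14

CIF price: CHF 59404.14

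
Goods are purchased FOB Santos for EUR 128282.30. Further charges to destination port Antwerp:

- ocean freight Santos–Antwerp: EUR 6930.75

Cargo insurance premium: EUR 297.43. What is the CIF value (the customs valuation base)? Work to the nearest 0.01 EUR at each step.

CIF = FOB price + freight + insurance
CIF = 128282.30 + 6930.75 + 297.43 = 135510.48

CIF value: EUR 135510.48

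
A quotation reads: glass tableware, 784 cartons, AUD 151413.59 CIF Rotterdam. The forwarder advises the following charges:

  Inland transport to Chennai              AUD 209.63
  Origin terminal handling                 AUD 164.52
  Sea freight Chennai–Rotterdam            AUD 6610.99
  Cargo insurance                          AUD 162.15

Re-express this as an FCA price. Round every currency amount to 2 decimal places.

Not relevant to the conversion: inland to port — on the seller under both CIF and FCA; already in the CIF price and stays in the FCA price.
From CIF to FCA, the seller no longer bears: origin terminal, freight, insurance.
FCA price = 151413.59 − 164.52 − 6610.99 − 162.15 = 144475.93

FCA price: AUD 144475.93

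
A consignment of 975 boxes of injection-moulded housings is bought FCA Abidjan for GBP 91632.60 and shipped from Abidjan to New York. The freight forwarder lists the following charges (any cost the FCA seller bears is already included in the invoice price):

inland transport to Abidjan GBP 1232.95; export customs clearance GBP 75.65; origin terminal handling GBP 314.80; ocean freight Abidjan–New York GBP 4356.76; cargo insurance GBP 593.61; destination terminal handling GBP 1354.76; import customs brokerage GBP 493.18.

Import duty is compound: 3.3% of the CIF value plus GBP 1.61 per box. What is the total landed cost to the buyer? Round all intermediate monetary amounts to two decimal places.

FCA: the seller delivers export-cleared goods to the carrier; the buyer bears costs from that point.
Already in the invoice (seller's account under FCA): inland to port, export clearance — exclude.
CIF value = FCA price + origin terminal + freight + insurance = 91632.60 + 314.80 + 4356.76 + 593.61 = 96897.77
Ad valorem component: 96897.77 × 3.3% = 3197.63
Specific component: 975 × 1.61 = 1569.75
Import duty = 3197.63 + 1569.75 = 4767.38
Buyer bears: origin terminal 314.80 + freight 4356.76 + insurance 593.61 + destination terminal 1354.76 + brokerage 493.18 + duty 4767.38 = 11880.49
Landed cost = invoice 91632.60 + 11880.49 = 103513.09

Total landed cost: GBP 103513.09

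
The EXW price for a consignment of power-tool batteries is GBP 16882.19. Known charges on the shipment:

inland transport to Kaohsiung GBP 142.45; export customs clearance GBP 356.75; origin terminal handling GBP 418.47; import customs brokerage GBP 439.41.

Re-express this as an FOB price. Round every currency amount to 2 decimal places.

Not relevant to the conversion: brokerage — on the buyer under both terms; not part of either seller's price.
From EXW to FOB, the seller additionally bears: inland to port, export clearance, origin terminal.
FOB price = 16882.19 + 142.45 + 356.75 + 418.47 = 17799.86

FOB price: GBP 17799.86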